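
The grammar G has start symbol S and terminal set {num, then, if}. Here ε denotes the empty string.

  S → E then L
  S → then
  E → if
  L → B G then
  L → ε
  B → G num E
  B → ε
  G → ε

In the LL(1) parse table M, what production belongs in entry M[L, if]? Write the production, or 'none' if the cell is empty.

none

FIRST(E): from E→if we get {if}. So FIRST(E) = {if}.
FIRST(G): from G→ε we get {ε}. So FIRST(G) = {ε}.
FIRST(S): from S→E then L we get {if}; from S→then we get {then}. So FIRST(S) = {if, then}.
FIRST(B): from B→G num E we get {num}; from B→ε we get {ε}. So FIRST(B) = {ε, num}.
FIRST(L): from L→B G then we get {num, then}; from L→ε we get {ε}. So FIRST(L) = {ε, num, then}.
FOLLOW(S) includes $ since S is the start symbol.
FOLLOW(S): S appears on no right-hand side. Thus FOLLOW(S) = {$}.
FOLLOW(L): in S→E then L, the suffix after L is empty, so FOLLOW(L) ⊇ FOLLOW(S) = {$}. Thus FOLLOW(L) = {$}.
For L → B G then: FIRST(B G then) = {num, then}, so it goes in M[L, t] for t ∈ {num, then}.
For L → ε: FIRST(ε) = {ε}, so it goes in M[L, t] for t ∈ {}; since ε ∈ FIRST, also for every t ∈ FOLLOW(L) = {$}.
None of these place a production in M[L, if].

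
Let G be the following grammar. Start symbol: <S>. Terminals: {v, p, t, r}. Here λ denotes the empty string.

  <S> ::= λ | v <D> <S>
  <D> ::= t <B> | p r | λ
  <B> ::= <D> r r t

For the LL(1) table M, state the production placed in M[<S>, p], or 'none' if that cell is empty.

FIRST(<S>): from <S>::=λ we get {λ}; from <S>::=v <D> <S> we get {v}. So FIRST(<S>) = {λ, v}.
FIRST(<D>): from <D>::=t <B> we get {t}; from <D>::=p r we get {p}; from <D>::=λ we get {λ}. So FIRST(<D>) = {λ, p, t}.
FIRST(<B>): from <B>::=<D> r r t we get {p, r, t}. So FIRST(<B>) = {p, r, t}.
FOLLOW(<S>) includes $ since <S> is the start symbol.
FOLLOW(<S>): in <S>::=v <D> <S>, the suffix after <S> is empty (adds nothing new). Thus FOLLOW(<S>) = {$}.
For <S> ::= λ: FIRST(λ) = {λ}, so it goes in M[<S>, t] for t ∈ {}; since λ ∈ FIRST, also for every t ∈ FOLLOW(<S>) = {$}.
For <S> ::= v <D> <S>: FIRST(v <D> <S>) = {v}, so it goes in M[<S>, t] for t ∈ {v}.
None of these place a production in M[<S>, p].

none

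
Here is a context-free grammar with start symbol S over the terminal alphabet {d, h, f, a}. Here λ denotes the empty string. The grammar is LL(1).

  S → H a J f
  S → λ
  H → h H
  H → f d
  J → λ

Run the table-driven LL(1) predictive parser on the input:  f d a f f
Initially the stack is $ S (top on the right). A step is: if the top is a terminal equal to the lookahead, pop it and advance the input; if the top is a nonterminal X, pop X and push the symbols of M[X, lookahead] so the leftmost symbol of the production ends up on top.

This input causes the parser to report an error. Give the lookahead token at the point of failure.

f

step 1: stack=$ S  input=f d a f f $  — expand S → H a J f
step 2: stack=$ f J a H  input=f d a f f $  — expand H → f d
step 3: stack=$ f J a d f  input=f d a f f $  — match f
step 4: stack=$ f J a d  input=d a f f $  — match d
step 5: stack=$ f J a  input=a f f $  — match a
step 6: stack=$ f J  input=f f $  — expand J → λ
step 7: stack=$ f  input=f f $  — match f
step 8: stack=$  input=f $  — error: stack empty but input remains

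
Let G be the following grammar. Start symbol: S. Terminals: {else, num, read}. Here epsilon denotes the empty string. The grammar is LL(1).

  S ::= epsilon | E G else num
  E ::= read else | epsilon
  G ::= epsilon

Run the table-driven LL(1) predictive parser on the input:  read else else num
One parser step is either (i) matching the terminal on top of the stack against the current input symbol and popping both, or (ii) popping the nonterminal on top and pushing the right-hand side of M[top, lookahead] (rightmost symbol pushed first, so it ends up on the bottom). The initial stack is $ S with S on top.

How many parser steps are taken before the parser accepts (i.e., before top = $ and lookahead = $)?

7

     Stack                   Input                 Action
  1  $ S                     read else else num $  expand S ::= E G else num
  2  $ num else G E          read else else num $  expand E ::= read else
  3  $ num else G else read  read else else num $  match read
  4  $ num else G else       else else num $       match else
  5  $ num else G            else num $            expand G ::= epsilon
  6  $ num else              else num $            match else
  7  $ num                   num $                 match num
Accept reached after 7 steps.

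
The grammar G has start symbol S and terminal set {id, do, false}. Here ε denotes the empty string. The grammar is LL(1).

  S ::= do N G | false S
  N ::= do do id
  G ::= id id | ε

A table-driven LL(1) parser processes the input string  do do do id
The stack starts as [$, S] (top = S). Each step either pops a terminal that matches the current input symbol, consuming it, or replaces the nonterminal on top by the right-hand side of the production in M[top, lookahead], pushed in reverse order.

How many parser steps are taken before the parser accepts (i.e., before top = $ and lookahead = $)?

7

step 1: stack=$ S  input=do do do id $  — expand S ::= do N G
step 2: stack=$ G N do  input=do do do id $  — match do
step 3: stack=$ G N  input=do do id $  — expand N ::= do do id
step 4: stack=$ G id do do  input=do do id $  — match do
step 5: stack=$ G id do  input=do id $  — match do
step 6: stack=$ G id  input=id $  — match id
step 7: stack=$ G  input=$  — expand G ::= ε
Accept reached after 7 steps.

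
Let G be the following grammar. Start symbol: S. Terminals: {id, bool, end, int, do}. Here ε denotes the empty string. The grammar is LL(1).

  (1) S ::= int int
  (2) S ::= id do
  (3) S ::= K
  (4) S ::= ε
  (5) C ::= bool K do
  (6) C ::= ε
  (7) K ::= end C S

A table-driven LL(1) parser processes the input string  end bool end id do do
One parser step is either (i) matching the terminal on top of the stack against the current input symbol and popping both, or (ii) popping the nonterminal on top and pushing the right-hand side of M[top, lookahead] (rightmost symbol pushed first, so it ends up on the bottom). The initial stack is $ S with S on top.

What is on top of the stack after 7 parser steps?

     Stack           Input                    Action
  1  $ S             end bool end id do do $  expand S ::= K
  2  $ K             end bool end id do do $  expand K ::= end C S
  3  $ S C end       end bool end id do do $  match end
  4  $ S C           bool end id do do $      expand C ::= bool K do
  5  $ S do K bool   bool end id do do $      match bool
  6  $ S do K        end id do do $           expand K ::= end C S
  7  $ S do S C end  end id do do $           match end
Stack after step 7: $ S do S C (top = C).

C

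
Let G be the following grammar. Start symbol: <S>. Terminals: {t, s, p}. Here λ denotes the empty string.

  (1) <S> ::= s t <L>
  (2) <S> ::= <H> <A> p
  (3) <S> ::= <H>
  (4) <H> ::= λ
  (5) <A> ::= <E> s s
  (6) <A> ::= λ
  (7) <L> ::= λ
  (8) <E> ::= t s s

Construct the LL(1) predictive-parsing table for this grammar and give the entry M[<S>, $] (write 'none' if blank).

FIRST(<H>): from <H>::=λ we get {λ}. So FIRST(<H>) = {λ}.
FIRST(<L>): from <L>::=λ we get {λ}. So FIRST(<L>) = {λ}.
FIRST(<E>): from <E>::=t s s we get {t}. So FIRST(<E>) = {t}.
FIRST(<A>): from <A>::=<E> s s we get {t}; from <A>::=λ we get {λ}. So FIRST(<A>) = {λ, t}.
FIRST(<S>): from <S>::=s t <L> we get {s}; from <S>::=<H> <A> p we get {p, t}; from <S>::=<H> we get {λ}. So FIRST(<S>) = {λ, p, s, t}.
FOLLOW(<S>) includes $ since <S> is the start symbol.
FOLLOW(<S>): <S> appears on no right-hand side. Thus FOLLOW(<S>) = {$}.
For <S> ::= s t <L>: FIRST(s t <L>) = {s}, so it goes in M[<S>, t] for t ∈ {s}.
For <S> ::= <H> <A> p: FIRST(<H> <A> p) = {p, t}, so it goes in M[<S>, t] for t ∈ {p, t}.
For <S> ::= <H>: FIRST(<H>) = {λ}, so it goes in M[<S>, t] for t ∈ {}; since λ ∈ FIRST, also for every t ∈ FOLLOW(<S>) = {$}.

<S> ::= <H>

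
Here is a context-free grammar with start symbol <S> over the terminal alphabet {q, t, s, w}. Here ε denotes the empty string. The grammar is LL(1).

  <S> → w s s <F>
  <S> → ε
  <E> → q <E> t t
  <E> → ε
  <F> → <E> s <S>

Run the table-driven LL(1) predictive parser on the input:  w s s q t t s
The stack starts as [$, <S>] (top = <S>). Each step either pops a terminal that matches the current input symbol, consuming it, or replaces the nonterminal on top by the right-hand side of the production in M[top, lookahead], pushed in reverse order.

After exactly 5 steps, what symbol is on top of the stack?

     Stack        Input            Action
  1  $ <S>        w s s q t t s $  expand <S> → w s s <F>
  2  $ <F> s s w  w s s q t t s $  match w
  3  $ <F> s s    s s q t t s $    match s
  4  $ <F> s      s q t t s $      match s
  5  $ <F>        q t t s $        expand <F> → <E> s <S>
Stack after step 5: $ <S> s <E> (top = <E>).

<E>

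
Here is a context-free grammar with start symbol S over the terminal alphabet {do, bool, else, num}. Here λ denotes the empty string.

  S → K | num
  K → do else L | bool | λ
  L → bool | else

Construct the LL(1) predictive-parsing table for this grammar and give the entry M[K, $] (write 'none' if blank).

K → λ

FIRST(K) = {λ, bool, do}
FIRST(L) = {bool, else}
FIRST(S) = {λ, bool, do, num}  (via K)
FOLLOW(S) includes $ since S is the start symbol.
FOLLOW(S): S appears on no right-hand side. Thus FOLLOW(S) = {$}.
FOLLOW(K): in S→K, the suffix after K is empty, so FOLLOW(K) ⊇ FOLLOW(S) = {$}. Thus FOLLOW(K) = {$}.
For K → do else L: FIRST(do else L) = {do}, so it goes in M[K, t] for t ∈ {do}.
For K → bool: FIRST(bool) = {bool}, so it goes in M[K, t] for t ∈ {bool}.
For K → λ: FIRST(λ) = {λ}, so it goes in M[K, t] for t ∈ {}; since λ ∈ FIRST, also for every t ∈ FOLLOW(K) = {$}.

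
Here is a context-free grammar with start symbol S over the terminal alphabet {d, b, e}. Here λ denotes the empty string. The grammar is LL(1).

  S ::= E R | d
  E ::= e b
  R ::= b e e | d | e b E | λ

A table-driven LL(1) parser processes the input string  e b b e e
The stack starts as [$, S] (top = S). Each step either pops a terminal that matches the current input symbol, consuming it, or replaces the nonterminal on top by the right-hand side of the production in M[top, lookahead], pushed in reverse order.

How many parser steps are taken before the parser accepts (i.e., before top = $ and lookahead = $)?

step 1: stack=$ S  input=e b b e e $  — expand S ::= E R
step 2: stack=$ R E  input=e b b e e $  — expand E ::= e b
step 3: stack=$ R b e  input=e b b e e $  — match e
step 4: stack=$ R b  input=b b e e $  — match b
step 5: stack=$ R  input=b e e $  — expand R ::= b e e
step 6: stack=$ e e b  input=b e e $  — match b
step 7: stack=$ e e  input=e e $  — match e
step 8: stack=$ e  input=e $  — match e
Accept reached after 8 steps.

8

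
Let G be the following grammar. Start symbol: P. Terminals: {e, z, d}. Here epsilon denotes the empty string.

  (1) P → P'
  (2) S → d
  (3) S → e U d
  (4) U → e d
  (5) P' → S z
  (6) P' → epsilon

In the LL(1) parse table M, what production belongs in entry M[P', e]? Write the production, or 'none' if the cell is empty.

FIRST(S): from S→d we get {d}; from S→e U d we get {e}. So FIRST(S) = {d, e}.
FIRST(U): from U→e d we get {e}. So FIRST(U) = {e}.
FIRST(P'): from P'→S z we get {d, e}; from P'→epsilon we get {epsilon}. So FIRST(P') = {epsilon, d, e}.
FIRST(P): from P→P' we get {epsilon, d, e}. So FIRST(P) = {epsilon, d, e}.
FOLLOW(P) includes $ since P is the start symbol.
FOLLOW(P): P appears on no right-hand side. Thus FOLLOW(P) = {$}.
FOLLOW(P'): in P→P', the suffix after P' is empty, so FOLLOW(P') ⊇ FOLLOW(P) = {$}. Thus FOLLOW(P') = {$}.
For P' → S z: FIRST(S z) = {d, e}, so it goes in M[P', t] for t ∈ {d, e}.
For P' → epsilon: FIRST(epsilon) = {epsilon}, so it goes in M[P', t] for t ∈ {}; since epsilon ∈ FIRST, also for every t ∈ FOLLOW(P') = {$}.

P' → S z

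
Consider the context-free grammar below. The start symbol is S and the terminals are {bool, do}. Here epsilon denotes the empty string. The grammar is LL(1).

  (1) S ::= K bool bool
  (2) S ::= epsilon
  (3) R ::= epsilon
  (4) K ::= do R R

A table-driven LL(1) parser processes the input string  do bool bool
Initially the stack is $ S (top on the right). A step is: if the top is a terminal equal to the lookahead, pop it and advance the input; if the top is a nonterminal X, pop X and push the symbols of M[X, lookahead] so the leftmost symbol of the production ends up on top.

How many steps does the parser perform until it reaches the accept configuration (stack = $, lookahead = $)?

     Stack               Input           Action
  1  $ S                 do bool bool $  expand S ::= K bool bool
  2  $ bool bool K       do bool bool $  expand K ::= do R R
  3  $ bool bool R R do  do bool bool $  match do
  4  $ bool bool R R     bool bool $     expand R ::= epsilon
  5  $ bool bool R       bool bool $     expand R ::= epsilon
  6  $ bool bool         bool bool $     match bool
  7  $ bool              bool $          match bool
Accept reached after 7 steps.

7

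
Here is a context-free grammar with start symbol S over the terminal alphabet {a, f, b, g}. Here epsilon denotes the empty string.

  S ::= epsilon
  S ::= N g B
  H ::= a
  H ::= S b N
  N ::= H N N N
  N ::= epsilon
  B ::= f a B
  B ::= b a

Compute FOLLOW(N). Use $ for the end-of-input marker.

FIRST(B): from B::=f a B we get {f}; from B::=b a we get {b}. So FIRST(B) = {b, f}.
FIRST(S): from S::=epsilon we get {epsilon}; from S::=N g B we get {a, b, g}. So FIRST(S) = {epsilon, a, b, g}.
FIRST(H): from H::=a we get {a}; from H::=S b N we get {a, b, g}. So FIRST(H) = {a, b, g}.
FIRST(N): from N::=H N N N we get {a, b, g}; from N::=epsilon we get {epsilon}. So FIRST(N) = {epsilon, a, b, g}.
FOLLOW(S) includes $ since S is the start symbol.
FOLLOW(S): in H::=S b N, S is followed by b N with FIRST {b}. Thus FOLLOW(S) = {$, b}.
FOLLOW(B): in S::=N g B, the suffix after B is empty, so FOLLOW(B) ⊇ FOLLOW(S) = {$, b}; in B::=f a B, the suffix after B is empty (adds nothing new). Thus FOLLOW(B) = {$, b}.
FOLLOW(H): in N::=H N N N, H is followed by N N N with FIRST {epsilon, a, b, g}; in N::=H N N N, the suffix after H is nullable, so FOLLOW(H) ⊇ FOLLOW(N) = {a, b, g}. Thus FOLLOW(H) = {a, b, g}.
FOLLOW(N): in S::=N g B, N is followed by g B with FIRST {g}; in H::=S b N, the suffix after N is empty, so FOLLOW(N) ⊇ FOLLOW(H) = {a, b, g}; in N::=H N N N (occurrence 1), N is followed by N N with FIRST {epsilon, a, b, g}; in N::=H N N N (occurrence 1), the suffix after N is nullable (adds nothing new); in N::=H N N N (occurrence 2), N is followed by N with FIRST {epsilon, a, b, g}; in N::=H N N N (occurrence 2), the suffix after N is nullable (adds nothing new); in N::=H N N N (occurrence 3), the suffix after N is empty (adds nothing new). Thus FOLLOW(N) = {a, b, g}.

{a, b, g}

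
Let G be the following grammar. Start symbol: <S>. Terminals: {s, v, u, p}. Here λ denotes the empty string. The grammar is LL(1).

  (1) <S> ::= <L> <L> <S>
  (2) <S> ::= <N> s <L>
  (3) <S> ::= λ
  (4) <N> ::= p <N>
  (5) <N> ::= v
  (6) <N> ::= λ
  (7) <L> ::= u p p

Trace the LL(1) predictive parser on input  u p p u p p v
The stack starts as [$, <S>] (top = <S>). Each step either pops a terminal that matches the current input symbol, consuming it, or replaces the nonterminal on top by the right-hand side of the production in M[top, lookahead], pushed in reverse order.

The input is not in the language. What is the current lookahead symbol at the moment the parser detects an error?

$

      Stack            Input            Action
   1  $ <S>            u p p u p p v $  expand <S> ::= <L> <L> <S>
   2  $ <S> <L> <L>    u p p u p p v $  expand <L> ::= u p p
   3  $ <S> <L> p p u  u p p u p p v $  match u
   4  $ <S> <L> p p    p p u p p v $    match p
   5  $ <S> <L> p      p u p p v $      match p
   6  $ <S> <L>        u p p v $        expand <L> ::= u p p
   7  $ <S> p p u      u p p v $        match u
   8  $ <S> p p        p p v $          match p
   9  $ <S> p          p v $            match p
  10  $ <S>            v $              expand <S> ::= <N> s <L>
  11  $ <L> s <N>      v $              expand <N> ::= v
  12  $ <L> s v        v $              match v
  13  $ <L> s          $                error: top is terminal s but lookahead is $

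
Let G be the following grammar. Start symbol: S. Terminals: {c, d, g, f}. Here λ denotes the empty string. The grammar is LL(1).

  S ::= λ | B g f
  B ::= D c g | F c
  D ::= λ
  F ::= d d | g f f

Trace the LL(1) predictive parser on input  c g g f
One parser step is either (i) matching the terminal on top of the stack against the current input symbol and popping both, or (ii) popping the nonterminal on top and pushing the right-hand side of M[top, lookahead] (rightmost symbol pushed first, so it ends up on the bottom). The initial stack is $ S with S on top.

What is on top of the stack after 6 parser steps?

     Stack        Input      Action
  1  $ S          c g g f $  expand S ::= B g f
  2  $ f g B      c g g f $  expand B ::= D c g
  3  $ f g g c D  c g g f $  expand D ::= λ
  4  $ f g g c    c g g f $  match c
  5  $ f g g      g g f $    match g
  6  $ f g        g f $      match g
Stack after step 6: $ f (top = f).

f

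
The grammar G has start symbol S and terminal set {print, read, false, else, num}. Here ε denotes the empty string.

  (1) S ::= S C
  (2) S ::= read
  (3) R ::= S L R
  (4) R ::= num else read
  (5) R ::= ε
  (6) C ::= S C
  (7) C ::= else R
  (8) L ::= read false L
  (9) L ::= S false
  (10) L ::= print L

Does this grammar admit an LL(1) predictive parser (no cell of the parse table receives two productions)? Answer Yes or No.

FIRST(S) = {read}
FIRST(R) = {ε, num, read}
FIRST(C) = {else, read}
FIRST(L) = {print, read}
FOLLOW(S) = {$, else, false, print, read}
FOLLOW(R) = {$, else, false, print, read}
FOLLOW(C) = {$, else, false, print, read}
FOLLOW(L) = {$, else, false, num, print, read}
Cell M[L, read] receives both L ::= read false L and L ::= S false — the grammar is not LL(1).

No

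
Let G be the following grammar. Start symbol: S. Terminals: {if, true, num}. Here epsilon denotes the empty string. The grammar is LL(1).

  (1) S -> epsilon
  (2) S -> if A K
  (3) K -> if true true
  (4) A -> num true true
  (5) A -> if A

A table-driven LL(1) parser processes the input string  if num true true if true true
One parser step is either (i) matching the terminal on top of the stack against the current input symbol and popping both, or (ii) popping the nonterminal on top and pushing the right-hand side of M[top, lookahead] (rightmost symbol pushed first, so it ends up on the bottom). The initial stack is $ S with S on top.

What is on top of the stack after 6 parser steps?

K

step 1: stack=$ S  input=if num true true if true true $  — expand S -> if A K
step 2: stack=$ K A if  input=if num true true if true true $  — match if
step 3: stack=$ K A  input=num true true if true true $  — expand A -> num true true
step 4: stack=$ K true true num  input=num true true if true true $  — match num
step 5: stack=$ K true true  input=true true if true true $  — match true
step 6: stack=$ K true  input=true if true true $  — match true
Stack after step 6: $ K (top = K).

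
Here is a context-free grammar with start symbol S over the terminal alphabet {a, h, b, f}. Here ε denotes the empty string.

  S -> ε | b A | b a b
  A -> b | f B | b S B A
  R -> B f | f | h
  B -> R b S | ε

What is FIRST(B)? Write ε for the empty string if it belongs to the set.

FIRST(S) = {ε, b}
FIRST(A) = {b, f}
FIRST(R) = {f, h}  (via B f)
FIRST(B) = {ε, f, h}  (via R b S)

{ε, f, h}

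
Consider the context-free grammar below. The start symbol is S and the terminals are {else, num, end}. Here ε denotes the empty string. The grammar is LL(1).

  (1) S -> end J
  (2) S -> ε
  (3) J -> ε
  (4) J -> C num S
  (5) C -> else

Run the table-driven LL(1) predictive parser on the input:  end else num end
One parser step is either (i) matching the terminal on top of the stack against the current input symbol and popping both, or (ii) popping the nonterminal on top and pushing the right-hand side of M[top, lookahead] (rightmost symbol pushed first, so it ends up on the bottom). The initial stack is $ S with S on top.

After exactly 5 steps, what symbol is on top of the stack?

num

     Stack         Input               Action
  1  $ S           end else num end $  expand S -> end J
  2  $ J end       end else num end $  match end
  3  $ J           else num end $      expand J -> C num S
  4  $ S num C     else num end $      expand C -> else
  5  $ S num else  else num end $      match else
Stack after step 5: $ S num (top = num).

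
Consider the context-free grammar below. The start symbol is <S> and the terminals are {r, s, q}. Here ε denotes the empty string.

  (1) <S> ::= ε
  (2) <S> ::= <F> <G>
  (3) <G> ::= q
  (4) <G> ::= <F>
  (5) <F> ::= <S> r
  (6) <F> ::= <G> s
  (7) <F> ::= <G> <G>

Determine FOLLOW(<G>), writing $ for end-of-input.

{$, q, r, s}

FIRST(<S>): from <S>::=ε we get {ε}; from <S>::=<F> <G> we get {q, r}. So FIRST(<S>) = {ε, q, r}.
FIRST(<G>): from <G>::=q we get {q}; from <G>::=<F> we get {q, r}. So FIRST(<G>) = {q, r}.
FIRST(<F>): from <F>::=<S> r we get {q, r}; from <F>::=<G> s we get {q, r}; from <F>::=<G> <G> we get {q, r}. So FIRST(<F>) = {q, r}.
FOLLOW(<S>) includes $ since <S> is the start symbol.
FOLLOW(<S>): in <F>::=<S> r, <S> is followed by r with FIRST {r}. Thus FOLLOW(<S>) = {$, r}.
FOLLOW(<G>): in <S>::=<F> <G>, the suffix after <G> is empty, so FOLLOW(<G>) ⊇ FOLLOW(<S>) = {$, r}; in <F>::=<G> s, <G> is followed by s with FIRST {s}; in <F>::=<G> <G> (occurrence 1), <G> is followed by <G> with FIRST {q, r}; in <F>::=<G> <G> (occurrence 2), the suffix after <G> is empty, so FOLLOW(<G>) ⊇ FOLLOW(<F>) = {$, q, r, s}. Thus FOLLOW(<G>) = {$, q, r, s}.
FOLLOW(<F>): in <S>::=<F> <G>, <F> is followed by <G> with FIRST {q, r}; in <G>::=<F>, the suffix after <F> is empty, so FOLLOW(<F>) ⊇ FOLLOW(<G>) = {$, q, r, s}. Thus FOLLOW(<F>) = {$, q, r, s}.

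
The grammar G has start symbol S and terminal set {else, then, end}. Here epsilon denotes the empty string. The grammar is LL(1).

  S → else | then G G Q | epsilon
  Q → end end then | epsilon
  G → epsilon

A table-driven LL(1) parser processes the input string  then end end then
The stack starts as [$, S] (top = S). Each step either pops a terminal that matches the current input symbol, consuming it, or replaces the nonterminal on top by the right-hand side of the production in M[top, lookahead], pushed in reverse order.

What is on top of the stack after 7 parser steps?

     Stack           Input                Action
  1  $ S             then end end then $  expand S → then G G Q
  2  $ Q G G then    then end end then $  match then
  3  $ Q G G         end end then $       expand G → epsilon
  4  $ Q G           end end then $       expand G → epsilon
  5  $ Q             end end then $       expand Q → end end then
  6  $ then end end  end end then $       match end
  7  $ then end      end then $           match end
Stack after step 7: $ then (top = then).

then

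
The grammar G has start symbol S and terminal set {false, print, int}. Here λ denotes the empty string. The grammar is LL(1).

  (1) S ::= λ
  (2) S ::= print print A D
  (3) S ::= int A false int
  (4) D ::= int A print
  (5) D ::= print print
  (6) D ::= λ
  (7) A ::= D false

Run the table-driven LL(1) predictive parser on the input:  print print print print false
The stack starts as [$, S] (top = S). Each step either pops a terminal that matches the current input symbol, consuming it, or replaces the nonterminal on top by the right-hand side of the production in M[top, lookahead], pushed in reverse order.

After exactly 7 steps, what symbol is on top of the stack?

false

step 1: stack=$ S  input=print print print print false $  — expand S ::= print print A D
step 2: stack=$ D A print print  input=print print print print false $  — match print
step 3: stack=$ D A print  input=print print print false $  — match print
step 4: stack=$ D A  input=print print false $  — expand A ::= D false
step 5: stack=$ D false D  input=print print false $  — expand D ::= print print
step 6: stack=$ D false print print  input=print print false $  — match print
step 7: stack=$ D false print  input=print false $  — match print
Stack after step 7: $ D false (top = false).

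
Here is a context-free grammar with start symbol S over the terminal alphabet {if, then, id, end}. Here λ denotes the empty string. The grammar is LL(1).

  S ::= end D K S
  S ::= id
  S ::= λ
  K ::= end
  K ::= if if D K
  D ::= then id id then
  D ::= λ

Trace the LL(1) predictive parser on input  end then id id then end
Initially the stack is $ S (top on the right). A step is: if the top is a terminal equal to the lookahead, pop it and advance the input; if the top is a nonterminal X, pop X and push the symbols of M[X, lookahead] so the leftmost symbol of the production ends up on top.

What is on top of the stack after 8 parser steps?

end

     Stack                  Input                      Action
  1  $ S                    end then id id then end $  expand S ::= end D K S
  2  $ S K D end            end then id id then end $  match end
  3  $ S K D                then id id then end $      expand D ::= then id id then
  4  $ S K then id id then  then id id then end $      match then
  5  $ S K then id id       id id then end $           match id
  6  $ S K then id          id then end $              match id
  7  $ S K then             then end $                 match then
  8  $ S K                  end $                      expand K ::= end
Stack after step 8: $ S end (top = end).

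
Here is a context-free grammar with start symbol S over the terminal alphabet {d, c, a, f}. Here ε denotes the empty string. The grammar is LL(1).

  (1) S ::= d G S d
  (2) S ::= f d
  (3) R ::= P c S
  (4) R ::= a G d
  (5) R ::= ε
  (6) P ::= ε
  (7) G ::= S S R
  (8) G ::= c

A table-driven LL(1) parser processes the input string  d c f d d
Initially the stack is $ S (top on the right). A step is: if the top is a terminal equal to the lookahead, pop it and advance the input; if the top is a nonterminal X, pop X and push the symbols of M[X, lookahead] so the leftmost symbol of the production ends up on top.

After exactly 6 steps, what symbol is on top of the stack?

     Stack      Input        Action
  1  $ S        d c f d d $  expand S ::= d G S d
  2  $ d S G d  d c f d d $  match d
  3  $ d S G    c f d d $    expand G ::= c
  4  $ d S c    c f d d $    match c
  5  $ d S      f d d $      expand S ::= f d
  6  $ d d f    f d d $      match f
Stack after step 6: $ d d (top = d).

d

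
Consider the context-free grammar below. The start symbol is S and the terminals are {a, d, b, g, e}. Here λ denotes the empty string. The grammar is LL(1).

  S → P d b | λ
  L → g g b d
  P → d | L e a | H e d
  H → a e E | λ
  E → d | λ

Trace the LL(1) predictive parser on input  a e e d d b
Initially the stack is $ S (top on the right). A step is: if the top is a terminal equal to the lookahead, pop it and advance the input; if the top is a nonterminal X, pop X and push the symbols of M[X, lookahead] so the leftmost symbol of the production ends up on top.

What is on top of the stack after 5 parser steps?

     Stack            Input          Action
  1  $ S              a e e d d b $  expand S → P d b
  2  $ b d P          a e e d d b $  expand P → H e d
  3  $ b d d e H      a e e d d b $  expand H → a e E
  4  $ b d d e E e a  a e e d d b $  match a
  5  $ b d d e E e    e e d d b $    match e
Stack after step 5: $ b d d e E (top = E).

E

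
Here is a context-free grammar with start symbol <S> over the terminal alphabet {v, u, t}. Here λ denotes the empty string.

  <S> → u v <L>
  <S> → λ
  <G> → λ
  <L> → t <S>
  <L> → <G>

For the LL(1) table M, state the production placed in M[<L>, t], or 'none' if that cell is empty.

FIRST(<S>) = {λ, u}
FIRST(<G>) = {λ}
FIRST(<L>) = {λ, t}  (via <G>)
FOLLOW(<S>) includes $ since <S> is the start symbol.
FOLLOW(<S>): in <L>→t <S>, the suffix after <S> is empty, so FOLLOW(<S>) ⊇ FOLLOW(<L>) = {$}. Thus FOLLOW(<S>) = {$}.
FOLLOW(<L>): in <S>→u v <L>, the suffix after <L> is empty, so FOLLOW(<L>) ⊇ FOLLOW(<S>) = {$}. Thus FOLLOW(<L>) = {$}.
For <L> → t <S>: FIRST(t <S>) = {t}, so it goes in M[<L>, t] for t ∈ {t}.
For <L> → <G>: FIRST(<G>) = {λ}, so it goes in M[<L>, t] for t ∈ {}; since λ ∈ FIRST, also for every t ∈ FOLLOW(<L>) = {$}.

<L> → t <S>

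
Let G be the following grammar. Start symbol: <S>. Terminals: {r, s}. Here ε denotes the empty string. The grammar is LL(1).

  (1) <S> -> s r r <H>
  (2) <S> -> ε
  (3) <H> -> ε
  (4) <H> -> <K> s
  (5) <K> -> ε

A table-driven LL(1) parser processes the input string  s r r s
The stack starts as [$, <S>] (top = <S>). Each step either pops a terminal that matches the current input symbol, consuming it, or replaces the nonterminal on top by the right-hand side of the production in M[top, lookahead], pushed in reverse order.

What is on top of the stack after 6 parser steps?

s

     Stack        Input      Action
  1  $ <S>        s r r s $  expand <S> -> s r r <H>
  2  $ <H> r r s  s r r s $  match s
  3  $ <H> r r    r r s $    match r
  4  $ <H> r      r s $      match r
  5  $ <H>        s $        expand <H> -> <K> s
  6  $ s <K>      s $        expand <K> -> ε
Stack after step 6: $ s (top = s).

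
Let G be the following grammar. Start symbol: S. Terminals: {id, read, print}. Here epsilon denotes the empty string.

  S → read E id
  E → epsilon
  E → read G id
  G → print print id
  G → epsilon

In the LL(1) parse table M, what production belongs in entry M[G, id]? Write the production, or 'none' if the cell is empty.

FIRST(S): from S→read E id we get {read}. So FIRST(S) = {read}.
FIRST(E): from E→epsilon we get {epsilon}; from E→read G id we get {read}. So FIRST(E) = {epsilon, read}.
FIRST(G): from G→print print id we get {print}; from G→epsilon we get {epsilon}. So FIRST(G) = {epsilon, print}.
FOLLOW(S) includes $ since S is the start symbol.
FOLLOW(G): in E→read G id, G is followed by id with FIRST {id}. Thus FOLLOW(G) = {id}.
For G → print print id: FIRST(print print id) = {print}, so it goes in M[G, t] for t ∈ {print}.
For G → epsilon: FIRST(epsilon) = {epsilon}, so it goes in M[G, t] for t ∈ {}; since epsilon ∈ FIRST, also for every t ∈ FOLLOW(G) = {id}.

G → epsilon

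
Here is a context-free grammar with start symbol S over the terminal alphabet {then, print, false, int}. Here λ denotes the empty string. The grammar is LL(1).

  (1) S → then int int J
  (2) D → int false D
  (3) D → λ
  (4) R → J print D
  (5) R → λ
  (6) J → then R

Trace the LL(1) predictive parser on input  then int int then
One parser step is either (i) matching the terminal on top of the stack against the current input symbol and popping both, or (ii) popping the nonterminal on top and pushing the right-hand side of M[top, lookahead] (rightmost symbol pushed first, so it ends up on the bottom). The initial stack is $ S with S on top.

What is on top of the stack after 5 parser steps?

then

     Stack             Input                Action
  1  $ S               then int int then $  expand S → then int int J
  2  $ J int int then  then int int then $  match then
  3  $ J int int       int int then $       match int
  4  $ J int           int then $           match int
  5  $ J               then $               expand J → then R
Stack after step 5: $ R then (top = then).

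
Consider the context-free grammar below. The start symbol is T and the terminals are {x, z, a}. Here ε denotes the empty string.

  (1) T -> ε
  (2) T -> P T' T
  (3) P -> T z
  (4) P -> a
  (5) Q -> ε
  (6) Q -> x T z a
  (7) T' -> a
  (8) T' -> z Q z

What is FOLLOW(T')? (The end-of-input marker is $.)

FIRST(Q) = {ε, x}
FIRST(T') = {a, z}
FIRST(T) = {ε, a, z}  (via P T' T)
FIRST(P) = {a, z}  (via T z)
FOLLOW(T) includes $ since T is the start symbol.
FOLLOW(T): in T->P T' T, the suffix after T is empty (adds nothing new); in P->T z, T is followed by z with FIRST {z}; in Q->x T z a, T is followed by z a with FIRST {z}. Thus FOLLOW(T) = {$, z}.
FOLLOW(P): in T->P T' T, P is followed by T' T with FIRST {a, z}. Thus FOLLOW(P) = {a, z}.
FOLLOW(Q): in T'->z Q z, Q is followed by z with FIRST {z}. Thus FOLLOW(Q) = {z}.
FOLLOW(T'): in T->P T' T, T' is followed by T with FIRST {ε, a, z}; in T->P T' T, the suffix after T' is nullable, so FOLLOW(T') ⊇ FOLLOW(T) = {$, z}. Thus FOLLOW(T') = {$, a, z}.

{$, a, z}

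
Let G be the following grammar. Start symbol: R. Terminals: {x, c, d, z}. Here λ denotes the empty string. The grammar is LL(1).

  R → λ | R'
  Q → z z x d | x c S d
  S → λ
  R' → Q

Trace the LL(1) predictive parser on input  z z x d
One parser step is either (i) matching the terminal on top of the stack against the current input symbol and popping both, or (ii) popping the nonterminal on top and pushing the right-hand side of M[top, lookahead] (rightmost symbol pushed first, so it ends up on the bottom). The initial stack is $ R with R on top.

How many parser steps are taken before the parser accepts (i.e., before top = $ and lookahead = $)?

     Stack      Input      Action
  1  $ R        z z x d $  expand R → R'
  2  $ R'       z z x d $  expand R' → Q
  3  $ Q        z z x d $  expand Q → z z x d
  4  $ d x z z  z z x d $  match z
  5  $ d x z    z x d $    match z
  6  $ d x      x d $      match x
  7  $ d        d $        match d
Accept reached after 7 steps.

7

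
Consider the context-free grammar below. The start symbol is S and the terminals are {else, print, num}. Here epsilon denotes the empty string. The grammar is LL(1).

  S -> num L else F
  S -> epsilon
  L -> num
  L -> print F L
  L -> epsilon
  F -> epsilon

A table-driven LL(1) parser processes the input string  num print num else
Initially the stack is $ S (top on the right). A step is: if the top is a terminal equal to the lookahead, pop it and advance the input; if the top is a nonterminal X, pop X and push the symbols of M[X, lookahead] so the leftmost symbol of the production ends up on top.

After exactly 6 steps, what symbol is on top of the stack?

step 1: stack=$ S  input=num print num else $  — expand S -> num L else F
step 2: stack=$ F else L num  input=num print num else $  — match num
step 3: stack=$ F else L  input=print num else $  — expand L -> print F L
step 4: stack=$ F else L F print  input=print num else $  — match print
step 5: stack=$ F else L F  input=num else $  — expand F -> epsilon
step 6: stack=$ F else L  input=num else $  — expand L -> num
Stack after step 6: $ F else num (top = num).

num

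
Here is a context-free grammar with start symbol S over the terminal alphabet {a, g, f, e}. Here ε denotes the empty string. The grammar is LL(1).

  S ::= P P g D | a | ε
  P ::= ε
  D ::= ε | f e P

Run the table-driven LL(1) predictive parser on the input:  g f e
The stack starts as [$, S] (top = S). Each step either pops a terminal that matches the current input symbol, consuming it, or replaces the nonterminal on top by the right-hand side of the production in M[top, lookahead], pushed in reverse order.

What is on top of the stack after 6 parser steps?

step 1: stack=$ S  input=g f e $  — expand S ::= P P g D
step 2: stack=$ D g P P  input=g f e $  — expand P ::= ε
step 3: stack=$ D g P  input=g f e $  — expand P ::= ε
step 4: stack=$ D g  input=g f e $  — match g
step 5: stack=$ D  input=f e $  — expand D ::= f e P
step 6: stack=$ P e f  input=f e $  — match f
Stack after step 6: $ P e (top = e).

e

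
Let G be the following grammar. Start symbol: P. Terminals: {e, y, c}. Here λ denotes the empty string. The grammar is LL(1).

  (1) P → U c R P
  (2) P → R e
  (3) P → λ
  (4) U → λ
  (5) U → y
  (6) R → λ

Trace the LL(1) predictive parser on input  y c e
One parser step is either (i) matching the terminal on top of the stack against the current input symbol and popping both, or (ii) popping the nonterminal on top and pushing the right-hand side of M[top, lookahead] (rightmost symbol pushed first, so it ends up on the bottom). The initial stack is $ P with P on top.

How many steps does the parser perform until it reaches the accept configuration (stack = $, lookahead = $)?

     Stack      Input    Action
  1  $ P        y c e $  expand P → U c R P
  2  $ P R c U  y c e $  expand U → y
  3  $ P R c y  y c e $  match y
  4  $ P R c    c e $    match c
  5  $ P R      e $      expand R → λ
  6  $ P        e $      expand P → R e
  7  $ e R      e $      expand R → λ
  8  $ e        e $      match e
Accept reached after 8 steps.

8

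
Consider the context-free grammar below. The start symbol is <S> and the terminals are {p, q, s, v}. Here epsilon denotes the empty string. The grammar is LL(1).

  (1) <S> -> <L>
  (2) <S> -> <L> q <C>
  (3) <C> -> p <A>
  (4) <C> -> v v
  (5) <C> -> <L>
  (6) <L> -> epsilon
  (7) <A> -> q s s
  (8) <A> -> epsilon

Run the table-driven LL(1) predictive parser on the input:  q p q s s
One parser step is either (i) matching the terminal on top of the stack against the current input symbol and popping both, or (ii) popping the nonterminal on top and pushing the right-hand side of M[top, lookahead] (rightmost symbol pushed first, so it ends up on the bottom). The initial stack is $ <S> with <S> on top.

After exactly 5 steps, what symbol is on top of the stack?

step 1: stack=$ <S>  input=q p q s s $  — expand <S> -> <L> q <C>
step 2: stack=$ <C> q <L>  input=q p q s s $  — expand <L> -> epsilon
step 3: stack=$ <C> q  input=q p q s s $  — match q
step 4: stack=$ <C>  input=p q s s $  — expand <C> -> p <A>
step 5: stack=$ <A> p  input=p q s s $  — match p
Stack after step 5: $ <A> (top = <A>).

<A>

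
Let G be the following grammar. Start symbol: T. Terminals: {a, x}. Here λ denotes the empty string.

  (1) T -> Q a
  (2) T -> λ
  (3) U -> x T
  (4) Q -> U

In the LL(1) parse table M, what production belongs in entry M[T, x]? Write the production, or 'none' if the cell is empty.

T -> Q a

FIRST(U) = {x}
FIRST(Q) = {x}  (via U)
FIRST(T) = {λ, x}  (via Q a)
FOLLOW(T) includes $ since T is the start symbol.
FOLLOW(U): in Q->U, the suffix after U is empty, so FOLLOW(U) ⊇ FOLLOW(Q) = {a}. Thus FOLLOW(U) = {a}.
FOLLOW(T): in U->x T, the suffix after T is empty, so FOLLOW(T) ⊇ FOLLOW(U) = {a}. Thus FOLLOW(T) = {$, a}.
For T -> Q a: FIRST(Q a) = {x}, so it goes in M[T, t] for t ∈ {x}.
For T -> λ: FIRST(λ) = {λ}, so it goes in M[T, t] for t ∈ {}; since λ ∈ FIRST, also for every t ∈ FOLLOW(T) = {$, a}.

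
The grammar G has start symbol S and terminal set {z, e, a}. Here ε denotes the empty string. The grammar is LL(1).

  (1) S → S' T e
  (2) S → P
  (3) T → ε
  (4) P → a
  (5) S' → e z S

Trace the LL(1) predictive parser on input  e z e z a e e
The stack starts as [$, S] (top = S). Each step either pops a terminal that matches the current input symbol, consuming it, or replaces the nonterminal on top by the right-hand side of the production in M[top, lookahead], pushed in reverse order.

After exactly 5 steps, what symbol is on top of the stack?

     Stack        Input            Action
  1  $ S          e z e z a e e $  expand S → S' T e
  2  $ e T S'     e z e z a e e $  expand S' → e z S
  3  $ e T S z e  e z e z a e e $  match e
  4  $ e T S z    z e z a e e $    match z
  5  $ e T S      e z a e e $      expand S → S' T e
Stack after step 5: $ e T e T S' (top = S').

S'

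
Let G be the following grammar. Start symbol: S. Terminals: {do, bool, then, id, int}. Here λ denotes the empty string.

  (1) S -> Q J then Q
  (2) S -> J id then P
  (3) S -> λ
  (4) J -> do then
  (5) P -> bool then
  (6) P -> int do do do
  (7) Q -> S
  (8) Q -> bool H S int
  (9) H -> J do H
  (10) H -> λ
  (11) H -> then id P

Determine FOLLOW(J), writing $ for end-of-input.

FIRST(J) = {do}
FIRST(P) = {bool, int}
FIRST(H) = {λ, do, then}  (via J do H)
FIRST(S) = {λ, bool, do}  (via Q J then Q, J id then P)
FIRST(Q) = {λ, bool, do}  (via S)
FOLLOW(S) includes $ since S is the start symbol.
FOLLOW(J): in S->Q J then Q, J is followed by then Q with FIRST {then}; in S->J id then P, J is followed by id then P with FIRST {id}; in H->J do H, J is followed by do H with FIRST {do}. Thus FOLLOW(J) = {do, id, then}.
FOLLOW(H): in Q->bool H S int, H is followed by S int with FIRST {bool, do, int}; in H->J do H, the suffix after H is empty (adds nothing new). Thus FOLLOW(H) = {bool, do, int}.
FOLLOW(S): in Q->S, the suffix after S is empty, so FOLLOW(S) ⊇ FOLLOW(Q) = {$, do, int}; in Q->bool H S int, S is followed by int with FIRST {int}. Thus FOLLOW(S) = {$, do, int}.
FOLLOW(P): in S->J id then P, the suffix after P is empty, so FOLLOW(P) ⊇ FOLLOW(S) = {$, do, int}; in H->then id P, the suffix after P is empty, so FOLLOW(P) ⊇ FOLLOW(H) = {bool, do, int}. Thus FOLLOW(P) = {$, bool, do, int}.
FOLLOW(Q): in S->Q J then Q (occurrence 1), Q is followed by J then Q with FIRST {do}; in S->Q J then Q (occurrence 2), the suffix after Q is empty, so FOLLOW(Q) ⊇ FOLLOW(S) = {$, do, int}. Thus FOLLOW(Q) = {$, do, int}.

{do, id, then}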